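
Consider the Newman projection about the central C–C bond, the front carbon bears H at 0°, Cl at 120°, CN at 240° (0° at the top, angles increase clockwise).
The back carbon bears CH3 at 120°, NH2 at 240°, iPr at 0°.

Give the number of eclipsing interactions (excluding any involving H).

2

Non-H eclipsing pairs: Cl(120°)/CH3(120°); CN(240°)/NH2(240°) — 2 interactions.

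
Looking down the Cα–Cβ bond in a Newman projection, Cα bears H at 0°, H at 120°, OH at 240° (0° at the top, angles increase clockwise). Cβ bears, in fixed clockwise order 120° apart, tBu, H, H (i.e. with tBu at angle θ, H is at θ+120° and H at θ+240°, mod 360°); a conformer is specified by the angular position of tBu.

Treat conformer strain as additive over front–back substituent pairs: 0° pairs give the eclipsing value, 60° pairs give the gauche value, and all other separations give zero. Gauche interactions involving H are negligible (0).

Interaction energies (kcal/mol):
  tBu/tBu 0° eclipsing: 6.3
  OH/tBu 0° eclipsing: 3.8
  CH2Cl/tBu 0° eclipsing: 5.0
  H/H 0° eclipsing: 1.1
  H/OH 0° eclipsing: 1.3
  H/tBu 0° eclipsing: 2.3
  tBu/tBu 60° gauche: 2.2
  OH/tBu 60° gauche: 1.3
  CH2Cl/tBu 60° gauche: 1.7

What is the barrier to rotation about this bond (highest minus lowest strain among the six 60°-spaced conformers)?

6.0 kcal/mol

tBu at 0° (eclipsed): H–tBu eclipsed, H–H eclipsed, OH–H eclipsed; 2.3 + 1.1 + 1.3 = 4.7 kcal/mol.
tBu at 60° (staggered): no non-H gauche contacts → 0.0 kcal/mol.
tBu at 120° (eclipsed): H–H eclipsed, H–tBu eclipsed, OH–H eclipsed; 1.1 + 2.3 + 1.3 = 4.7 kcal/mol.
tBu at 180° (staggered): OH–tBu gauche; 1.3 = 1.3 kcal/mol.
tBu at 240° (eclipsed): H–H eclipsed, H–H eclipsed, OH–tBu eclipsed; 1.1 + 1.1 + 3.8 = 6.0 kcal/mol.
tBu at 300° (staggered): OH–tBu gauche; 1.3 = 1.3 kcal/mol.
Max at 240° (6.0 kcal/mol), min at 60° (0.0 kcal/mol); barrier = 6.0 kcal/mol.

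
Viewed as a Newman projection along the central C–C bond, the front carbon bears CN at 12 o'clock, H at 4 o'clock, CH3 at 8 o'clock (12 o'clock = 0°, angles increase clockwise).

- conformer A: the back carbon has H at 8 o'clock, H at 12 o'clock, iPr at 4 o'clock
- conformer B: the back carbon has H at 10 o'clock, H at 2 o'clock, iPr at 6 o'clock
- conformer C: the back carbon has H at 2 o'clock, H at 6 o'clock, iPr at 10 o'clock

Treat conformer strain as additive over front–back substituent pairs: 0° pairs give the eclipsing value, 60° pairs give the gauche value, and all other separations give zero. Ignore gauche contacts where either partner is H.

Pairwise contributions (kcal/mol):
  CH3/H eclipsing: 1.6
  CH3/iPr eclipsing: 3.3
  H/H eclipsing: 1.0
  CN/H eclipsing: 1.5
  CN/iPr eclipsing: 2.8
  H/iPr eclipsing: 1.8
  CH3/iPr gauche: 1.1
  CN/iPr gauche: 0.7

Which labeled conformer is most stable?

B

A (eclipsed): CN(0°)/H(0°) eclipsed 1.5; H(120°)/iPr(120°) eclipsed 1.8; CH3(240°)/H(240°) eclipsed 1.6 → 4.9 kcal/mol.
B (staggered): CH3(240°)/iPr(180°) gauche 1.1 → 1.1 kcal/mol.
C (staggered): CN(0°)/iPr(300°) gauche 0.7; CH3(240°)/iPr(300°) gauche 1.1 → 1.8 kcal/mol.
B has the lowest total (1.1 kcal/mol).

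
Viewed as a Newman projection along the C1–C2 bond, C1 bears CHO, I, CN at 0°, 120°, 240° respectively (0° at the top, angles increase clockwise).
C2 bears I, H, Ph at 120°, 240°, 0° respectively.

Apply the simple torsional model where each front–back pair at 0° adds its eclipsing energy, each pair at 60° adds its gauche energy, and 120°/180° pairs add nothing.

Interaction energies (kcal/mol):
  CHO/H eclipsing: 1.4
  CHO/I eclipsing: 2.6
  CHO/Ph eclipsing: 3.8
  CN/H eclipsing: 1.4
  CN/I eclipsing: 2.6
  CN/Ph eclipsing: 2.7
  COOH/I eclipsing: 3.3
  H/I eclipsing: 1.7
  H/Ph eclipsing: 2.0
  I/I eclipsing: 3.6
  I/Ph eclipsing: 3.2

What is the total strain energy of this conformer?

This conformer (eclipsed): CHO(0°)/Ph(0°) eclipsed 3.8; I(120°)/I(120°) eclipsed 3.6; CN(240°)/H(240°) eclipsed 1.4 → 8.8 kcal/mol.

8.8 kcal/mol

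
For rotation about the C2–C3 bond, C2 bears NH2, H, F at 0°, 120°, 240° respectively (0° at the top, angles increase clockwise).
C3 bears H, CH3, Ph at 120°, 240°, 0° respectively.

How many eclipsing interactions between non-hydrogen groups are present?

Non-H eclipsing pairs: NH2(0°)/Ph(0°); F(240°)/CH3(240°) — 2 interactions.

2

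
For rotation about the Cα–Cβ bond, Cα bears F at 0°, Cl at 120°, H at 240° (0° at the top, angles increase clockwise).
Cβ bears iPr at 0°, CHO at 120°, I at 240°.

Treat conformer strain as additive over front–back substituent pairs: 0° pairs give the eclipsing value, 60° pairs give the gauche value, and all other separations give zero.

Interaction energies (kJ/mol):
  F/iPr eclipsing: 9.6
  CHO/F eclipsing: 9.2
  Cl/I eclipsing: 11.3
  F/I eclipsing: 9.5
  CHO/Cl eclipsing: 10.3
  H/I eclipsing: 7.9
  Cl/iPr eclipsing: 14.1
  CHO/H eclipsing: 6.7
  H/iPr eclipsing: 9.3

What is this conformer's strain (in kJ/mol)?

27.8 kJ/mol

This conformer (eclipsed): F(0°)/iPr(0°) eclipsed 9.6; Cl(120°)/CHO(120°) eclipsed 10.3; H(240°)/I(240°) eclipsed 7.9 → 27.8 kJ/mol.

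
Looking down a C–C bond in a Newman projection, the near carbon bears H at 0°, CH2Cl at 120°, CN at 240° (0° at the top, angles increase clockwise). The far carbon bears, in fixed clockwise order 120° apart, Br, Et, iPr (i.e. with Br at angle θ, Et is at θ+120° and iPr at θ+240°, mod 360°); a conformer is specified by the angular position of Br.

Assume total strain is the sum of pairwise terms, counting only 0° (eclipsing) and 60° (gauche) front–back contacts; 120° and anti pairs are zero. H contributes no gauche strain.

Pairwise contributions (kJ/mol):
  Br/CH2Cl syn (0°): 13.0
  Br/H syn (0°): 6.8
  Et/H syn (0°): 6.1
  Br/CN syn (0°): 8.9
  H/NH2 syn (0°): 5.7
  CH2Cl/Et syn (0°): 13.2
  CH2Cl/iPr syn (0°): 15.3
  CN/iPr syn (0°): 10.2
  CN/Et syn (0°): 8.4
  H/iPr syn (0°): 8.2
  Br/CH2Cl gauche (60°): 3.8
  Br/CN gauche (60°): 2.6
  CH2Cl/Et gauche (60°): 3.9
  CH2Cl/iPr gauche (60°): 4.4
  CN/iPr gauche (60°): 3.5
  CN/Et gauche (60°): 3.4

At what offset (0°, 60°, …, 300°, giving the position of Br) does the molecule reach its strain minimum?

180°

Br at 0° (eclipsed): H–Br eclipsed, CH2Cl–Et eclipsed, CN–iPr eclipsed; 6.8 + 13.2 + 10.2 = 30.2 kJ/mol.
Br at 60° (staggered): CH2Cl–Br gauche, CH2Cl–Et gauche, CN–Et gauche, CN–iPr gauche; 3.8 + 3.9 + 3.4 + 3.5 = 14.6 kJ/mol.
Br at 120° (eclipsed): H–iPr eclipsed, CH2Cl–Br eclipsed, CN–Et eclipsed; 8.2 + 13.0 + 8.4 = 29.6 kJ/mol.
Br at 180° (staggered): CH2Cl–Br gauche, CH2Cl–iPr gauche, CN–Br gauche, CN–Et gauche; 3.8 + 4.4 + 2.6 + 3.4 = 14.2 kJ/mol.
Br at 240° (eclipsed): H–Et eclipsed, CH2Cl–iPr eclipsed, CN–Br eclipsed; 6.1 + 15.3 + 8.9 = 30.3 kJ/mol.
Br at 300° (staggered): CH2Cl–Et gauche, CH2Cl–iPr gauche, CN–Br gauche, CN–iPr gauche; 3.9 + 4.4 + 2.6 + 3.5 = 14.4 kJ/mol.
The minimum (14.2 kJ/mol) occurs with Br at 180°.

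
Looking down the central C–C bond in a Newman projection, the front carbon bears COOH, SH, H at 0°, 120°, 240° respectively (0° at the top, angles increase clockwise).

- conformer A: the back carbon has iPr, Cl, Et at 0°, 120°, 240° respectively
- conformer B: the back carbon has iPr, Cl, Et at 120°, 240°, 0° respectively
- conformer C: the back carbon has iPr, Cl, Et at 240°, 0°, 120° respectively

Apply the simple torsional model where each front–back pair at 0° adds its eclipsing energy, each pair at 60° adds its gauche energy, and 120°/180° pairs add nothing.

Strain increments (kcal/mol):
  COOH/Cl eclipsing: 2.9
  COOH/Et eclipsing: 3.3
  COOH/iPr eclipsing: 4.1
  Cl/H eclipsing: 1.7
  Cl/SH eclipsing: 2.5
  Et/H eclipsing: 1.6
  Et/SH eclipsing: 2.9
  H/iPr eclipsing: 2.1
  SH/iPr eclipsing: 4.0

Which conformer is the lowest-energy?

A (eclipsed): COOH(0°)/iPr(0°) eclipsed 4.1; SH(120°)/Cl(120°) eclipsed 2.5; H(240°)/Et(240°) eclipsed 1.6 → 8.2 kcal/mol.
B (eclipsed): COOH(0°)/Et(0°) eclipsed 3.3; SH(120°)/iPr(120°) eclipsed 4.0; H(240°)/Cl(240°) eclipsed 1.7 → 9.0 kcal/mol.
C (eclipsed): COOH(0°)/Cl(0°) eclipsed 2.9; SH(120°)/Et(120°) eclipsed 2.9; H(240°)/iPr(240°) eclipsed 2.1 → 7.9 kcal/mol.
C has the lowest total (7.9 kcal/mol).

C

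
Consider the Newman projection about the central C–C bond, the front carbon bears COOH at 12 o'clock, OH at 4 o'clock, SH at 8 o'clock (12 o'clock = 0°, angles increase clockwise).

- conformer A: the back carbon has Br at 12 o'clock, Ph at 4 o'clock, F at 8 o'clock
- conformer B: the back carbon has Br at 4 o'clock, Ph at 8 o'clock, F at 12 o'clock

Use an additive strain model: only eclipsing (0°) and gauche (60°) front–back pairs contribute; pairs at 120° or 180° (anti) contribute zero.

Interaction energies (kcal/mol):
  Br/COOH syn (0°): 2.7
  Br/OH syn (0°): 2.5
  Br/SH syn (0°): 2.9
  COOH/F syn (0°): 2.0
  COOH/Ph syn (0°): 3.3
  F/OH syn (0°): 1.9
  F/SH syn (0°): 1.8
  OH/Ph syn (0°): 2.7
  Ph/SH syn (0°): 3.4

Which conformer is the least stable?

B

A (eclipsed): COOH(0°)/Br(0°) eclipsed 2.7; OH(120°)/Ph(120°) eclipsed 2.7; SH(240°)/F(240°) eclipsed 1.8 → 7.2 kcal/mol.
B (eclipsed): COOH(0°)/F(0°) eclipsed 2.0; OH(120°)/Br(120°) eclipsed 2.5; SH(240°)/Ph(240°) eclipsed 3.4 → 7.9 kcal/mol.
B has the highest total (7.9 kcal/mol).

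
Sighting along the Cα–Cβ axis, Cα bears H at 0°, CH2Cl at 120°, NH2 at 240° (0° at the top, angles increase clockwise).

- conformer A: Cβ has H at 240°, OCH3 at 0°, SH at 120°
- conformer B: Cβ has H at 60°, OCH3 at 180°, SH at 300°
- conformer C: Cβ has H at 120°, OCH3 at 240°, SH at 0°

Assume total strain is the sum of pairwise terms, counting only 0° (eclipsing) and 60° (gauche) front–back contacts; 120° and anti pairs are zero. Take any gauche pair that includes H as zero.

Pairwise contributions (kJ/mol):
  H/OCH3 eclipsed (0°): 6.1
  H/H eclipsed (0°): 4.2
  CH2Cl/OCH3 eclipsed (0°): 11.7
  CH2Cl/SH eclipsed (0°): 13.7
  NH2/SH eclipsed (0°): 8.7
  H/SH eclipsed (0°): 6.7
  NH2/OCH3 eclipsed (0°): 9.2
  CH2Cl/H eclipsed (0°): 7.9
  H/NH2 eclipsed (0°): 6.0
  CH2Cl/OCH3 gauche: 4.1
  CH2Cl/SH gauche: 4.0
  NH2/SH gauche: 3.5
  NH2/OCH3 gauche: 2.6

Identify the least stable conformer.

A (eclipsed): H–OCH3 eclipsed, CH2Cl–SH eclipsed, NH2–H eclipsed; 6.1 + 13.7 + 6.0 = 25.8 kJ/mol.
B (staggered): CH2Cl–OCH3 gauche, NH2–OCH3 gauche, NH2–SH gauche; 4.1 + 2.6 + 3.5 = 10.2 kJ/mol.
C (eclipsed): H–SH eclipsed, CH2Cl–H eclipsed, NH2–OCH3 eclipsed; 6.7 + 7.9 + 9.2 = 23.8 kJ/mol.
A has the highest total (25.8 kJ/mol).

A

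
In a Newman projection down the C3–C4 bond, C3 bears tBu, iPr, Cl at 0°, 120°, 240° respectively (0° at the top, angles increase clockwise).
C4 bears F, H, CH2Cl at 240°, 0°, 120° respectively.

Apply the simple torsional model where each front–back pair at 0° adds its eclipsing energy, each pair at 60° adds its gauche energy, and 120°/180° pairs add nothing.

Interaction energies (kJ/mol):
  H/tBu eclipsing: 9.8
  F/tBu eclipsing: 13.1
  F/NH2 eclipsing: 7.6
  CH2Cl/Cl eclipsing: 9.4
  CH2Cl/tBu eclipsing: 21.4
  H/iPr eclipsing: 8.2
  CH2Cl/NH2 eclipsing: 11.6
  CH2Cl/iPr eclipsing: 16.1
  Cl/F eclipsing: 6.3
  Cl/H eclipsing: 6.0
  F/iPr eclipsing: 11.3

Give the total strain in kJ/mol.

32.2 kJ/mol

This conformer (eclipsed): tBu–H eclipsed, iPr–CH2Cl eclipsed, Cl–F eclipsed; 9.8 + 16.1 + 6.3 = 32.2 kJ/mol.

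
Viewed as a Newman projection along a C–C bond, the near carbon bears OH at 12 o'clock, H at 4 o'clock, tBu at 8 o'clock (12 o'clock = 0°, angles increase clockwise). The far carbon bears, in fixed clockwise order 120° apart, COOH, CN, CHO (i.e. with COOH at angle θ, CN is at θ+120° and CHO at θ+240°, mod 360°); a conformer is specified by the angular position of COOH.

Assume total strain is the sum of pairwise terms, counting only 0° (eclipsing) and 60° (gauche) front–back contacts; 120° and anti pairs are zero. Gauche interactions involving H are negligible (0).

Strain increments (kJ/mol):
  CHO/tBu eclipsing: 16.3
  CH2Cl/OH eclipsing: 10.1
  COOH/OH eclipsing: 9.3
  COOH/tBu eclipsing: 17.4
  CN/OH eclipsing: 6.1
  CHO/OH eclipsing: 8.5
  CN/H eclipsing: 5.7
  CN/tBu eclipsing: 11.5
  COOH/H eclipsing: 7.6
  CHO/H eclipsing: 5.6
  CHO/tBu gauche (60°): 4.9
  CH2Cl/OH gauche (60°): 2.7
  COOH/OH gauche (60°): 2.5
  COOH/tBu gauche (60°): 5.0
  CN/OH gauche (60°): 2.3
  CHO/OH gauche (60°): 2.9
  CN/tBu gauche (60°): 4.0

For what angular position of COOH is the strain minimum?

180°

COOH at 0° (eclipsed): OH–COOH eclipsed, H–CN eclipsed, tBu–CHO eclipsed; 9.3 + 5.7 + 16.3 = 31.3 kJ/mol.
COOH at 60° (staggered): OH–COOH gauche, OH–CHO gauche, tBu–CN gauche, tBu–CHO gauche; 2.5 + 2.9 + 4.0 + 4.9 = 14.3 kJ/mol.
COOH at 120° (eclipsed): OH–CHO eclipsed, H–COOH eclipsed, tBu–CN eclipsed; 8.5 + 7.6 + 11.5 = 27.6 kJ/mol.
COOH at 180° (staggered): OH–CN gauche, OH–CHO gauche, tBu–COOH gauche, tBu–CN gauche; 2.3 + 2.9 + 5.0 + 4.0 = 14.2 kJ/mol.
COOH at 240° (eclipsed): OH–CN eclipsed, H–CHO eclipsed, tBu–COOH eclipsed; 6.1 + 5.6 + 17.4 = 29.1 kJ/mol.
COOH at 300° (staggered): OH–COOH gauche, OH–CN gauche, tBu–COOH gauche, tBu–CHO gauche; 2.5 + 2.3 + 5.0 + 4.9 = 14.7 kJ/mol.
The minimum (14.2 kJ/mol) occurs with COOH at 180°.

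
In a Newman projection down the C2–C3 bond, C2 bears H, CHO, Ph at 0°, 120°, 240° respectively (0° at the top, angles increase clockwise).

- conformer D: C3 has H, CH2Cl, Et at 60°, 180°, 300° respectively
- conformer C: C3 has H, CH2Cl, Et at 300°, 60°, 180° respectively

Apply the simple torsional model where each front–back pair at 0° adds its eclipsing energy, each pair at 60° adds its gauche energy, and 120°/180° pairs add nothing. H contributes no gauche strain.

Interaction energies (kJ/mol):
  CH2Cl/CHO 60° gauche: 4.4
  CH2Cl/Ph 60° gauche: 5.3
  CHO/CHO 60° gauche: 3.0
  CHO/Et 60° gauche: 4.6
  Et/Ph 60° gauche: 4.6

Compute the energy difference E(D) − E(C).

+0.7 kJ/mol

D (staggered): CHO–CH2Cl gauche, Ph–CH2Cl gauche, Ph–Et gauche; 4.4 + 5.3 + 4.6 = 14.3 kJ/mol.
C (staggered): CHO–CH2Cl gauche, CHO–Et gauche, Ph–Et gauche; 4.4 + 4.6 + 4.6 = 13.6 kJ/mol.
E(D) − E(C) = 14.3 − 13.6 = +0.7 kJ/mol.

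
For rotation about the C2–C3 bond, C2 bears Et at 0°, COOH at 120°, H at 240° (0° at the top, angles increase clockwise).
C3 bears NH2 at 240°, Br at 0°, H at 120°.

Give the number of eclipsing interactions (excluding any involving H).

1

Non-H eclipsing pairs: Et(0°)/Br(0°) — 1 interaction.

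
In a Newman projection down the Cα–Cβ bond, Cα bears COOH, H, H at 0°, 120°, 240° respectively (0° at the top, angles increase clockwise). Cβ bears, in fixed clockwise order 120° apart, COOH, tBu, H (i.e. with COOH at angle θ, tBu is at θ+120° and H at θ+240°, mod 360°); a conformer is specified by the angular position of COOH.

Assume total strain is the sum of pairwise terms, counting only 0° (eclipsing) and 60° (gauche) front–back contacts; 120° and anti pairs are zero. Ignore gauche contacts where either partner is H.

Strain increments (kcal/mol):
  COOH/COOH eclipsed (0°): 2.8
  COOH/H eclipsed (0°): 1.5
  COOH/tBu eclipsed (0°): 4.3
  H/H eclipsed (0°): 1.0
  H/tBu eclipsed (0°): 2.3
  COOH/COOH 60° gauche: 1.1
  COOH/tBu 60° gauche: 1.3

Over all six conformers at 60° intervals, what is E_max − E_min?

COOH at 0° (eclipsed): COOH–COOH eclipsed, H–tBu eclipsed, H–H eclipsed; 2.8 + 2.3 + 1.0 = 6.1 kcal/mol.
COOH at 60° (staggered): COOH–COOH gauche; 1.1 = 1.1 kcal/mol.
COOH at 120° (eclipsed): COOH–H eclipsed, H–COOH eclipsed, H–tBu eclipsed; 1.5 + 1.5 + 2.3 = 5.3 kcal/mol.
COOH at 180° (staggered): COOH–tBu gauche; 1.3 = 1.3 kcal/mol.
COOH at 240° (eclipsed): COOH–tBu eclipsed, H–H eclipsed, H–COOH eclipsed; 4.3 + 1.0 + 1.5 = 6.8 kcal/mol.
COOH at 300° (staggered): COOH–COOH gauche, COOH–tBu gauche; 1.1 + 1.3 = 2.4 kcal/mol.
Max at 240° (6.8 kcal/mol), min at 60° (1.1 kcal/mol); barrier = 5.7 kcal/mol.

5.7 kcal/mol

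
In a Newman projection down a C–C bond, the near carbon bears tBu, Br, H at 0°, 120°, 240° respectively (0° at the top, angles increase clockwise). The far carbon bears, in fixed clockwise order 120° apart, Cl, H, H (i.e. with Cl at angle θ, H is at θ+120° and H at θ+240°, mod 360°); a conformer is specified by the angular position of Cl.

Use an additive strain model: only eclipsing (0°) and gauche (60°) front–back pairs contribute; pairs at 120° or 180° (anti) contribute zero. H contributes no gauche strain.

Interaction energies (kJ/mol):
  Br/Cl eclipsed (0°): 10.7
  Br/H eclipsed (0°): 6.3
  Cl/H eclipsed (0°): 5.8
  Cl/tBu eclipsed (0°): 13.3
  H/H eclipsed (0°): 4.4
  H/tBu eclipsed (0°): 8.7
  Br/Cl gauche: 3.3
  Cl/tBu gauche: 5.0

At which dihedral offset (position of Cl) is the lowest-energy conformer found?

Cl at 0° is eclipsed. tBu at 0° is eclipsed with Cl at 0° (13.3); Br at 120° is eclipsed with H at 120° (6.3); H at 240° is eclipsed with H at 240° (4.4). Total 24.0 kJ/mol.
Cl at 60° is staggered. tBu at 0° is gauche with Cl at 60° (5.0); Br at 120° is gauche with Cl at 60° (3.3). Total 8.3 kJ/mol.
Cl at 120° is eclipsed. tBu at 0° is eclipsed with H at 0° (8.7); Br at 120° is eclipsed with Cl at 120° (10.7); H at 240° is eclipsed with H at 240° (4.4). Total 23.8 kJ/mol.
Cl at 180° is staggered. Br at 120° is gauche with Cl at 180° (3.3). Total 3.3 kJ/mol.
Cl at 240° is eclipsed. tBu at 0° is eclipsed with H at 0° (8.7); Br at 120° is eclipsed with H at 120° (6.3); H at 240° is eclipsed with Cl at 240° (5.8). Total 20.8 kJ/mol.
Cl at 300° is staggered. tBu at 0° is gauche with Cl at 300° (5.0). Total 5.0 kJ/mol.
The minimum (3.3 kJ/mol) occurs with Cl at 180°.

180°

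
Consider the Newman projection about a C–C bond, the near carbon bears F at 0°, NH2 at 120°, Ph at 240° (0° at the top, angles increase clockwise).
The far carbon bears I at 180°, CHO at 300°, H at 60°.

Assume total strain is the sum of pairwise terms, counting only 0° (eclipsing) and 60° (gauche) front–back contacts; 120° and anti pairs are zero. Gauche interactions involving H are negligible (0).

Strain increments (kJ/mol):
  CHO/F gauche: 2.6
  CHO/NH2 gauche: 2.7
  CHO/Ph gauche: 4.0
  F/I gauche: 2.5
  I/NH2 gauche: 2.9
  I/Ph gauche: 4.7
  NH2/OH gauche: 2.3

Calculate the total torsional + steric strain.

14.2 kJ/mol

This conformer (staggered): F(0°)/CHO(300°) gauche 2.6; NH2(120°)/I(180°) gauche 2.9; Ph(240°)/I(180°) gauche 4.7; Ph(240°)/CHO(300°) gauche 4.0 → 14.2 kJ/mol.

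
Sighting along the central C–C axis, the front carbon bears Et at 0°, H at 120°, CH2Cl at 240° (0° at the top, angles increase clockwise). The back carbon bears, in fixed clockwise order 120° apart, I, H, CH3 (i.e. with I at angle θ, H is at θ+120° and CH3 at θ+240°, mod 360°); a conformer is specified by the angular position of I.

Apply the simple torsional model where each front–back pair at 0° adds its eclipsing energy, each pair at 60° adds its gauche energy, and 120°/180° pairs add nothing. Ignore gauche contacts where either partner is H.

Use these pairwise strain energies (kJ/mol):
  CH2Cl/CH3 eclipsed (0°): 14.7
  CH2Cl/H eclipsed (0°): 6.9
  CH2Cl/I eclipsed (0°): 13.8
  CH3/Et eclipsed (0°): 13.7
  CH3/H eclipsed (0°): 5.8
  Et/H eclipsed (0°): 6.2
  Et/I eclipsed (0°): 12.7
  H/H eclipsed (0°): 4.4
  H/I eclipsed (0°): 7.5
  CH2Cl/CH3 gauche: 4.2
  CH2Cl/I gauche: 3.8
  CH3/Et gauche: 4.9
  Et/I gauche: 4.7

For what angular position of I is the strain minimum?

180°

I at 0° (eclipsed): Et(0°)/I(0°) eclipsed 12.7; H(120°)/H(120°) eclipsed 4.4; CH2Cl(240°)/CH3(240°) eclipsed 14.7 → 31.8 kJ/mol.
I at 60° (staggered): Et(0°)/I(60°) gauche 4.7; Et(0°)/CH3(300°) gauche 4.9; CH2Cl(240°)/CH3(300°) gauche 4.2 → 13.8 kJ/mol.
I at 120° (eclipsed): Et(0°)/CH3(0°) eclipsed 13.7; H(120°)/I(120°) eclipsed 7.5; CH2Cl(240°)/H(240°) eclipsed 6.9 → 28.1 kJ/mol.
I at 180° (staggered): Et(0°)/CH3(60°) gauche 4.9; CH2Cl(240°)/I(180°) gauche 3.8 → 8.7 kJ/mol.
I at 240° (eclipsed): Et(0°)/H(0°) eclipsed 6.2; H(120°)/CH3(120°) eclipsed 5.8; CH2Cl(240°)/I(240°) eclipsed 13.8 → 25.8 kJ/mol.
I at 300° (staggered): Et(0°)/I(300°) gauche 4.7; CH2Cl(240°)/I(300°) gauche 3.8; CH2Cl(240°)/CH3(180°) gauche 4.2 → 12.7 kJ/mol.
The minimum (8.7 kJ/mol) occurs with I at 180°.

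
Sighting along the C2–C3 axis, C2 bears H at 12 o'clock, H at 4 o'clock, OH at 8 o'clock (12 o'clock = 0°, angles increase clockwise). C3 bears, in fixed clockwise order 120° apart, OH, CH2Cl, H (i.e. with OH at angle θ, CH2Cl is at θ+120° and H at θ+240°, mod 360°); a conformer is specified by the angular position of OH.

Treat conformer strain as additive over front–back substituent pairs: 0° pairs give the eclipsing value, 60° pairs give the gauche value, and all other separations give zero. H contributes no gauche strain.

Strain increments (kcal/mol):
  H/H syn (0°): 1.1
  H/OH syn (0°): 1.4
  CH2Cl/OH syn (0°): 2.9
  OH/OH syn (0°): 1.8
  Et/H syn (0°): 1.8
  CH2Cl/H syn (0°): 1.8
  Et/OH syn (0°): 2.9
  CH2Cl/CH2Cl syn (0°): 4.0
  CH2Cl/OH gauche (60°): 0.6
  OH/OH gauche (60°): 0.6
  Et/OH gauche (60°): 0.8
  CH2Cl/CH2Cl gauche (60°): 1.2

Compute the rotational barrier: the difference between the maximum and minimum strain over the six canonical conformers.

4.8 kcal/mol

OH at 0° (eclipsed): H–OH eclipsed, H–CH2Cl eclipsed, OH–H eclipsed; 1.4 + 1.8 + 1.4 = 4.6 kcal/mol.
OH at 60° (staggered): OH–CH2Cl gauche; 0.6 = 0.6 kcal/mol.
OH at 120° (eclipsed): H–H eclipsed, H–OH eclipsed, OH–CH2Cl eclipsed; 1.1 + 1.4 + 2.9 = 5.4 kcal/mol.
OH at 180° (staggered): OH–OH gauche, OH–CH2Cl gauche; 0.6 + 0.6 = 1.2 kcal/mol.
OH at 240° (eclipsed): H–CH2Cl eclipsed, H–H eclipsed, OH–OH eclipsed; 1.8 + 1.1 + 1.8 = 4.7 kcal/mol.
OH at 300° (staggered): OH–OH gauche; 0.6 = 0.6 kcal/mol.
Max at 120° (5.4 kcal/mol), min at 60° (0.6 kcal/mol); barrier = 4.8 kcal/mol.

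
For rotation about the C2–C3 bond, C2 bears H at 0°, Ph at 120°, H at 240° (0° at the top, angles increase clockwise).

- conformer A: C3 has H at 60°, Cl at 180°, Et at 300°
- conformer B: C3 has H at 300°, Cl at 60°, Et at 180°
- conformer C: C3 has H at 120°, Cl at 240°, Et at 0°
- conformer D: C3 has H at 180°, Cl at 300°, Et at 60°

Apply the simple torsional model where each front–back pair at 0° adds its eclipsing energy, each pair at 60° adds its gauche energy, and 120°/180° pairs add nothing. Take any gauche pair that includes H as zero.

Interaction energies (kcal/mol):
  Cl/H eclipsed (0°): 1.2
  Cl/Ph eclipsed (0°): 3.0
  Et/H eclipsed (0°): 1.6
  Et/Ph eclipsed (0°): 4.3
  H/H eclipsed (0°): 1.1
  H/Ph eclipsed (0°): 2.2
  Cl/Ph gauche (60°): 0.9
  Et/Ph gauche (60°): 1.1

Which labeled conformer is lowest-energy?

A

A (staggered): Ph–Cl gauche; 0.9 = 0.9 kcal/mol.
B (staggered): Ph–Cl gauche, Ph–Et gauche; 0.9 + 1.1 = 2.0 kcal/mol.
C (eclipsed): H–Et eclipsed, Ph–H eclipsed, H–Cl eclipsed; 1.6 + 2.2 + 1.2 = 5.0 kcal/mol.
D (staggered): Ph–Et gauche; 1.1 = 1.1 kcal/mol.
A has the lowest total (0.9 kcal/mol).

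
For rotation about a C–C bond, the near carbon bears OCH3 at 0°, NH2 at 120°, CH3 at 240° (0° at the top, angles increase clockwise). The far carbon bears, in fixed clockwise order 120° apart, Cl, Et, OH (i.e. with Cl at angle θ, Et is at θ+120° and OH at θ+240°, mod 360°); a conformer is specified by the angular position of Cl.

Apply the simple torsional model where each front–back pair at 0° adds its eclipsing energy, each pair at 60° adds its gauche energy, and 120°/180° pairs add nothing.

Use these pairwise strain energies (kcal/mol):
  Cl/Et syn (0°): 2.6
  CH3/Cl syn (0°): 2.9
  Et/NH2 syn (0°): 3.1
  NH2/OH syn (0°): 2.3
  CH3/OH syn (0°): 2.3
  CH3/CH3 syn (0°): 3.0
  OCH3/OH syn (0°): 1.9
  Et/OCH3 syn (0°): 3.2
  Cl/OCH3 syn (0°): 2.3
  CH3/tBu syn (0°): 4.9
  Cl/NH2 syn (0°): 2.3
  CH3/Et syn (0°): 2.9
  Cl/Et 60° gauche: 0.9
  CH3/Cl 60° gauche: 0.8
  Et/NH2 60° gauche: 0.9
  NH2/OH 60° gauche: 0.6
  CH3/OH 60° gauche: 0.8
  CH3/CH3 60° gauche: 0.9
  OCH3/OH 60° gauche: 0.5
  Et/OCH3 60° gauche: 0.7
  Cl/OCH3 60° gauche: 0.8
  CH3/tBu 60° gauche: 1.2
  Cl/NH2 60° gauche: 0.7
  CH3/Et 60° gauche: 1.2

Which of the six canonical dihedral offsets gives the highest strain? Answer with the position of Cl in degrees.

240°

Cl at 0° (eclipsed): OCH3–Cl eclipsed, NH2–Et eclipsed, CH3–OH eclipsed; 2.3 + 3.1 + 2.3 = 7.7 kcal/mol.
Cl at 60° (staggered): OCH3–Cl gauche, OCH3–OH gauche, NH2–Cl gauche, NH2–Et gauche, CH3–Et gauche, CH3–OH gauche; 0.8 + 0.5 + 0.7 + 0.9 + 1.2 + 0.8 = 4.9 kcal/mol.
Cl at 120° (eclipsed): OCH3–OH eclipsed, NH2–Cl eclipsed, CH3–Et eclipsed; 1.9 + 2.3 + 2.9 = 7.1 kcal/mol.
Cl at 180° (staggered): OCH3–Et gauche, OCH3–OH gauche, NH2–Cl gauche, NH2–OH gauche, CH3–Cl gauche, CH3–Et gauche; 0.7 + 0.5 + 0.7 + 0.6 + 0.8 + 1.2 = 4.5 kcal/mol.
Cl at 240° (eclipsed): OCH3–Et eclipsed, NH2–OH eclipsed, CH3–Cl eclipsed; 3.2 + 2.3 + 2.9 = 8.4 kcal/mol.
Cl at 300° (staggered): OCH3–Cl gauche, OCH3–Et gauche, NH2–Et gauche, NH2–OH gauche, CH3–Cl gauche, CH3–OH gauche; 0.8 + 0.7 + 0.9 + 0.6 + 0.8 + 0.8 = 4.6 kcal/mol.
The maximum (8.4 kcal/mol) occurs with Cl at 240°.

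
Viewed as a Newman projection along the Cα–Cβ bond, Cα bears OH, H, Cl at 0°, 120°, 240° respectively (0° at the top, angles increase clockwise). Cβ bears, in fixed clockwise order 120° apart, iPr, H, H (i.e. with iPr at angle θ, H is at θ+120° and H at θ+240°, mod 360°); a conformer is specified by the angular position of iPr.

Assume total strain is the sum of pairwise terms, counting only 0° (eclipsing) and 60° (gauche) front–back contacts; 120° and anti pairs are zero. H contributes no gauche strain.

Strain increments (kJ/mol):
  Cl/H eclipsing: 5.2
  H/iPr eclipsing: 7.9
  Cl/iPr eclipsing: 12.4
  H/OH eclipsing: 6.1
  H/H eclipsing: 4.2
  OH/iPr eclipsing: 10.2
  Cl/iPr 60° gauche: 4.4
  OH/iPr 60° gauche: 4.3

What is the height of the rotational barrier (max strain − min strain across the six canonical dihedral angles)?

18.4 kJ/mol

iPr at 0° is eclipsed. OH at 0° is eclipsed with iPr at 0° (10.2); H at 120° is eclipsed with H at 120° (4.2); Cl at 240° is eclipsed with H at 240° (5.2). Total 19.6 kJ/mol.
iPr at 60° is staggered. OH at 0° is gauche with iPr at 60° (4.3). Total 4.3 kJ/mol.
iPr at 120° is eclipsed. OH at 0° is eclipsed with H at 0° (6.1); H at 120° is eclipsed with iPr at 120° (7.9); Cl at 240° is eclipsed with H at 240° (5.2). Total 19.2 kJ/mol.
iPr at 180° is staggered. Cl at 240° is gauche with iPr at 180° (4.4). Total 4.4 kJ/mol.
iPr at 240° is eclipsed. OH at 0° is eclipsed with H at 0° (6.1); H at 120° is eclipsed with H at 120° (4.2); Cl at 240° is eclipsed with iPr at 240° (12.4). Total 22.7 kJ/mol.
iPr at 300° is staggered. OH at 0° is gauche with iPr at 300° (4.3); Cl at 240° is gauche with iPr at 300° (4.4). Total 8.7 kJ/mol.
Max at 240° (22.7 kJ/mol), min at 60° (4.3 kJ/mol); barrier = 18.4 kJ/mol.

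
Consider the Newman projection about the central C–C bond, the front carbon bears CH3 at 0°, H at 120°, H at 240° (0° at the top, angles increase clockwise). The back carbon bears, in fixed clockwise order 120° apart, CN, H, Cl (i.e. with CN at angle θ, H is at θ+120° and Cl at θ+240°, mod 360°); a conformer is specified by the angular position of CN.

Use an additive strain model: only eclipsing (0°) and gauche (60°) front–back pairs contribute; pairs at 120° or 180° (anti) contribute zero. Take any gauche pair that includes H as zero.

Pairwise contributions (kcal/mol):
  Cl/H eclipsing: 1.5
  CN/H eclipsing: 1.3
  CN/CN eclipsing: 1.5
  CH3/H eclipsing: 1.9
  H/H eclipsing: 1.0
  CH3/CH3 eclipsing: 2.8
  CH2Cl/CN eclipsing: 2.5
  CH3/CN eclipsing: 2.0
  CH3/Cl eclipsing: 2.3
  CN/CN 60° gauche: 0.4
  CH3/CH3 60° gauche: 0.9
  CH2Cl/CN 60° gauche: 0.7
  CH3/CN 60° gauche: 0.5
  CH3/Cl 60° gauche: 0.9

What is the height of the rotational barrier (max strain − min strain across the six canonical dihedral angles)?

CN at 0° (eclipsed): CH3–CN eclipsed, H–H eclipsed, H–Cl eclipsed; 2.0 + 1.0 + 1.5 = 4.5 kcal/mol.
CN at 60° (staggered): CH3–CN gauche, CH3–Cl gauche; 0.5 + 0.9 = 1.4 kcal/mol.
CN at 120° (eclipsed): CH3–Cl eclipsed, H–CN eclipsed, H–H eclipsed; 2.3 + 1.3 + 1.0 = 4.6 kcal/mol.
CN at 180° (staggered): CH3–Cl gauche; 0.9 = 0.9 kcal/mol.
CN at 240° (eclipsed): CH3–H eclipsed, H–Cl eclipsed, H–CN eclipsed; 1.9 + 1.5 + 1.3 = 4.7 kcal/mol.
CN at 300° (staggered): CH3–CN gauche; 0.5 = 0.5 kcal/mol.
Max at 240° (4.7 kcal/mol), min at 300° (0.5 kcal/mol); barrier = 4.2 kcal/mol.

4.2 kcal/mol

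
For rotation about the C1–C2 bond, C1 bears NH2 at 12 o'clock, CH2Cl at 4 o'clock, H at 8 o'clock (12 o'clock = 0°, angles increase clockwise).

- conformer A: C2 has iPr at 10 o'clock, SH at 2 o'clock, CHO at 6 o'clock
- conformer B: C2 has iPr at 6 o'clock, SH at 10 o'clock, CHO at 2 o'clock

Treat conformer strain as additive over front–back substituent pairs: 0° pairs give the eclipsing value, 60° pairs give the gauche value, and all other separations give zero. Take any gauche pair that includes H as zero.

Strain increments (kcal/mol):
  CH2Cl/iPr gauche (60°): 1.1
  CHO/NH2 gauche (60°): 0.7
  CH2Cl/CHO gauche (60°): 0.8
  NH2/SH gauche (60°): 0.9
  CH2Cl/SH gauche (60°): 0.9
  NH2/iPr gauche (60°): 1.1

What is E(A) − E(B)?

+0.2 kcal/mol

A (staggered): NH2(0°)/iPr(300°) gauche 1.1; NH2(0°)/SH(60°) gauche 0.9; CH2Cl(120°)/SH(60°) gauche 0.9; CH2Cl(120°)/CHO(180°) gauche 0.8 → 3.7 kcal/mol.
B (staggered): NH2(0°)/SH(300°) gauche 0.9; NH2(0°)/CHO(60°) gauche 0.7; CH2Cl(120°)/iPr(180°) gauche 1.1; CH2Cl(120°)/CHO(60°) gauche 0.8 → 3.5 kcal/mol.
E(A) − E(B) = 3.7 − 3.5 = +0.2 kcal/mol.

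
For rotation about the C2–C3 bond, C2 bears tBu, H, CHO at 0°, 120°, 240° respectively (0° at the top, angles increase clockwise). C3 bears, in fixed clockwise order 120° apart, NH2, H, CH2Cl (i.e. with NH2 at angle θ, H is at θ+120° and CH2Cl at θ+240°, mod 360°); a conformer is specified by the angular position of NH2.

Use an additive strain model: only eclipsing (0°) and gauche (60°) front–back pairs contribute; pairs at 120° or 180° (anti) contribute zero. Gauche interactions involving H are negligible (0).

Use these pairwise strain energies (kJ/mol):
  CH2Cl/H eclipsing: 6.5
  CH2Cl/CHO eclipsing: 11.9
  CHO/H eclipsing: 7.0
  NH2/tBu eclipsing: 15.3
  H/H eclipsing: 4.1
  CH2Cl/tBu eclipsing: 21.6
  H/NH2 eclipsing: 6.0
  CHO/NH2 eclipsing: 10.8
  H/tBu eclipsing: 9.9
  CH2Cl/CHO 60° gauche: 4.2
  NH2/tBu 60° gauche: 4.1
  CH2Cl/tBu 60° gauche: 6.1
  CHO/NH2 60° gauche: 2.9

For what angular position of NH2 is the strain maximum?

120°

NH2 at 0° (eclipsed): tBu(0°)/NH2(0°) eclipsed 15.3; H(120°)/H(120°) eclipsed 4.1; CHO(240°)/CH2Cl(240°) eclipsed 11.9 → 31.3 kJ/mol.
NH2 at 60° (staggered): tBu(0°)/NH2(60°) gauche 4.1; tBu(0°)/CH2Cl(300°) gauche 6.1; CHO(240°)/CH2Cl(300°) gauche 4.2 → 14.4 kJ/mol.
NH2 at 120° (eclipsed): tBu(0°)/CH2Cl(0°) eclipsed 21.6; H(120°)/NH2(120°) eclipsed 6.0; CHO(240°)/H(240°) eclipsed 7.0 → 34.6 kJ/mol.
NH2 at 180° (staggered): tBu(0°)/CH2Cl(60°) gauche 6.1; CHO(240°)/NH2(180°) gauche 2.9 → 9.0 kJ/mol.
NH2 at 240° (eclipsed): tBu(0°)/H(0°) eclipsed 9.9; H(120°)/CH2Cl(120°) eclipsed 6.5; CHO(240°)/NH2(240°) eclipsed 10.8 → 27.2 kJ/mol.
NH2 at 300° (staggered): tBu(0°)/NH2(300°) gauche 4.1; CHO(240°)/NH2(300°) gauche 2.9; CHO(240°)/CH2Cl(180°) gauche 4.2 → 11.2 kJ/mol.
The maximum (34.6 kJ/mol) occurs with NH2 at 120°.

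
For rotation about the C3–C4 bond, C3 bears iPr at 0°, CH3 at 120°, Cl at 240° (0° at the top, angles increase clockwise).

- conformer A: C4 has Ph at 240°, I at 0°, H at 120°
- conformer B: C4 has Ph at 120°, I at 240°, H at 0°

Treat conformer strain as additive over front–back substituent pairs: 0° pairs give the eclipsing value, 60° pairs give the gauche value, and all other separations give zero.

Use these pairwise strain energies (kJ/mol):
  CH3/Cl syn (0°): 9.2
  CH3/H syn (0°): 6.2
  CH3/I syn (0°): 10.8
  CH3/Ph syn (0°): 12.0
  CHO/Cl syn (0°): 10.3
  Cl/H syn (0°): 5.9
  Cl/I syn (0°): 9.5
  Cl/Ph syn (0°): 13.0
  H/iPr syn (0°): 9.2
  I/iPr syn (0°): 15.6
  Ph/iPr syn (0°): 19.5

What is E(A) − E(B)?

+4.1 kJ/mol

A (eclipsed): iPr(0°)/I(0°) eclipsed 15.6; CH3(120°)/H(120°) eclipsed 6.2; Cl(240°)/Ph(240°) eclipsed 13.0 → 34.8 kJ/mol.
B (eclipsed): iPr(0°)/H(0°) eclipsed 9.2; CH3(120°)/Ph(120°) eclipsed 12.0; Cl(240°)/I(240°) eclipsed 9.5 → 30.7 kJ/mol.
E(A) − E(B) = 34.8 − 30.7 = +4.1 kJ/mol.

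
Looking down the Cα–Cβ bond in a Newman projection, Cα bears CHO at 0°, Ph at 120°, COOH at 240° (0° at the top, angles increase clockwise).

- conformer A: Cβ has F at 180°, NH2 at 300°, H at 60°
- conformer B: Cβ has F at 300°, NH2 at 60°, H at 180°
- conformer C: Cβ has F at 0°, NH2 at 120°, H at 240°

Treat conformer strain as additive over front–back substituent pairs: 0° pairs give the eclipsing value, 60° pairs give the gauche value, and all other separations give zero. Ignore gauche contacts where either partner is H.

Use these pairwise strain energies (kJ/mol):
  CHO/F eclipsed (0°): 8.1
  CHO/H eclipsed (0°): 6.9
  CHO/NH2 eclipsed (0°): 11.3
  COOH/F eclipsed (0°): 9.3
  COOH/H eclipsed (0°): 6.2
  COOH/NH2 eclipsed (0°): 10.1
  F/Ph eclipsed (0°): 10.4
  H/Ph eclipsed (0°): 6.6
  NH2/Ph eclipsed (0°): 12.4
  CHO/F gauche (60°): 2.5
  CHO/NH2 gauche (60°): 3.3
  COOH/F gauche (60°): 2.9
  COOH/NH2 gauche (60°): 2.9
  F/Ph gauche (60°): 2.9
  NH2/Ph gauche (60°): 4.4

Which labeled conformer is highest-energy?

A (staggered): CHO(0°)/NH2(300°) gauche 3.3; Ph(120°)/F(180°) gauche 2.9; COOH(240°)/F(180°) gauche 2.9; COOH(240°)/NH2(300°) gauche 2.9 → 12.0 kJ/mol.
B (staggered): CHO(0°)/F(300°) gauche 2.5; CHO(0°)/NH2(60°) gauche 3.3; Ph(120°)/NH2(60°) gauche 4.4; COOH(240°)/F(300°) gauche 2.9 → 13.1 kJ/mol.
C (eclipsed): CHO(0°)/F(0°) eclipsed 8.1; Ph(120°)/NH2(120°) eclipsed 12.4; COOH(240°)/H(240°) eclipsed 6.2 → 26.7 kJ/mol.
C has the highest total (26.7 kJ/mol).

C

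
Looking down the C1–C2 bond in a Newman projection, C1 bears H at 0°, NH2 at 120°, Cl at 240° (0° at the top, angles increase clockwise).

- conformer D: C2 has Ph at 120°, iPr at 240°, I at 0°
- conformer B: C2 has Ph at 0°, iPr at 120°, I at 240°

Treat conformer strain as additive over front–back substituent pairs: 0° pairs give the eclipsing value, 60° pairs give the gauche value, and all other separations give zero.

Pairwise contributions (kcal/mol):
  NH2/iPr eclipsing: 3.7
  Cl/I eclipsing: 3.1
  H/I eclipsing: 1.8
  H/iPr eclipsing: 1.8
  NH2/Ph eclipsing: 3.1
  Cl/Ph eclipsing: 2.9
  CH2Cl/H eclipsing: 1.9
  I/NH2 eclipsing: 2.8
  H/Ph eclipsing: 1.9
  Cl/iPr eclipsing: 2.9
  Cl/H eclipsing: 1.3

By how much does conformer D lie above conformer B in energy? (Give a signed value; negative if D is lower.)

D (eclipsed): H–I eclipsed, NH2–Ph eclipsed, Cl–iPr eclipsed; 1.8 + 3.1 + 2.9 = 7.8 kcal/mol.
B (eclipsed): H–Ph eclipsed, NH2–iPr eclipsed, Cl–I eclipsed; 1.9 + 3.7 + 3.1 = 8.7 kcal/mol.
E(D) − E(B) = 7.8 − 8.7 = -0.9 kcal/mol.

-0.9 kcal/mol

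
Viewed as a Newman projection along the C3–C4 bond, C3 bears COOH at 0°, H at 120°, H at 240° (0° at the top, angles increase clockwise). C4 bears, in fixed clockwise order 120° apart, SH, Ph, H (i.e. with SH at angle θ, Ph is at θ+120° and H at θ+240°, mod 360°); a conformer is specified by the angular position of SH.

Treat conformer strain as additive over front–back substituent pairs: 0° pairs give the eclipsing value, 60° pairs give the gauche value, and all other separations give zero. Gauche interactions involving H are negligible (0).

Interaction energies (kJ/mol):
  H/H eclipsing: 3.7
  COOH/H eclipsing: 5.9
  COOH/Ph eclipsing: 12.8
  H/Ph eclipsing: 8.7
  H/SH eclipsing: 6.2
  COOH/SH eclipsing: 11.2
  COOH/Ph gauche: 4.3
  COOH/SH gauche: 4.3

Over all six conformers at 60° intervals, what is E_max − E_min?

SH at 0° (eclipsed): COOH–SH eclipsed, H–Ph eclipsed, H–H eclipsed; 11.2 + 8.7 + 3.7 = 23.6 kJ/mol.
SH at 60° (staggered): COOH–SH gauche; 4.3 = 4.3 kJ/mol.
SH at 120° (eclipsed): COOH–H eclipsed, H–SH eclipsed, H–Ph eclipsed; 5.9 + 6.2 + 8.7 = 20.8 kJ/mol.
SH at 180° (staggered): COOH–Ph gauche; 4.3 = 4.3 kJ/mol.
SH at 240° (eclipsed): COOH–Ph eclipsed, H–H eclipsed, H–SH eclipsed; 12.8 + 3.7 + 6.2 = 22.7 kJ/mol.
SH at 300° (staggered): COOH–SH gauche, COOH–Ph gauche; 4.3 + 4.3 = 8.6 kJ/mol.
Max at 0° (23.6 kJ/mol), min at 60° (4.3 kJ/mol); barrier = 19.3 kJ/mol.

19.3 kJ/mol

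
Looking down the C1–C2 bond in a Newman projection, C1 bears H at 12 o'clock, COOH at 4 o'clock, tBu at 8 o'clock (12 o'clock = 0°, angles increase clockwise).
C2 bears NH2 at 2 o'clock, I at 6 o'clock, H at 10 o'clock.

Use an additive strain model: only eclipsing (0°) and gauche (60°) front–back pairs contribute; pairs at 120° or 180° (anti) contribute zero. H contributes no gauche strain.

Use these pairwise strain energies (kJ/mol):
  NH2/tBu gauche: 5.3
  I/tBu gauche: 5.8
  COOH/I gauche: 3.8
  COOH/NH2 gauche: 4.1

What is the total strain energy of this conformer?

13.7 kJ/mol

This conformer is staggered. COOH at 120° is gauche with NH2 at 60° (4.1); COOH at 120° is gauche with I at 180° (3.8); tBu at 240° is gauche with I at 180° (5.8). Total 13.7 kJ/mol.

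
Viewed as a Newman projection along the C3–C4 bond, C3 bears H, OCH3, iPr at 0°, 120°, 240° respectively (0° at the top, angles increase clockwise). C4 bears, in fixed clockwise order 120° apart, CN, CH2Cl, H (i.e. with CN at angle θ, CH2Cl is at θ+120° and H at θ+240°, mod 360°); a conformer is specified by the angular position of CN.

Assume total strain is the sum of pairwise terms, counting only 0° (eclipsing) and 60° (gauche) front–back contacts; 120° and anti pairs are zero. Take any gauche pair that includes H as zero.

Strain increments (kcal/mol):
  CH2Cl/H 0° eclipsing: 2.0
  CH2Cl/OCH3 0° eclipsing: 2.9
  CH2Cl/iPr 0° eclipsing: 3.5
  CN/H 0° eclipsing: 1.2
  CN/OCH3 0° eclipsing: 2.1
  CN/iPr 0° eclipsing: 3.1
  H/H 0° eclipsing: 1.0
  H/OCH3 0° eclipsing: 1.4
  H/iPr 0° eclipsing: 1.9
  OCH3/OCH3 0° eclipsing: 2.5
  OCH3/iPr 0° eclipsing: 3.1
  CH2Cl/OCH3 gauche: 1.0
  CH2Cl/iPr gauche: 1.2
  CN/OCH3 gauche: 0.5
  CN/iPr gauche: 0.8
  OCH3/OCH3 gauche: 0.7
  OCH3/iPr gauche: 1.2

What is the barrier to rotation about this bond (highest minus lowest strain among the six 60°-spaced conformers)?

CN at 0° is eclipsed. H at 0° is eclipsed with CN at 0° (1.2); OCH3 at 120° is eclipsed with CH2Cl at 120° (2.9); iPr at 240° is eclipsed with H at 240° (1.9). Total 6.0 kcal/mol.
CN at 60° is staggered. OCH3 at 120° is gauche with CN at 60° (0.5); OCH3 at 120° is gauche with CH2Cl at 180° (1.0); iPr at 240° is gauche with CH2Cl at 180° (1.2). Total 2.7 kcal/mol.
CN at 120° is eclipsed. H at 0° is eclipsed with H at 0° (1.0); OCH3 at 120° is eclipsed with CN at 120° (2.1); iPr at 240° is eclipsed with CH2Cl at 240° (3.5). Total 6.6 kcal/mol.
CN at 180° is staggered. OCH3 at 120° is gauche with CN at 180° (0.5); iPr at 240° is gauche with CN at 180° (0.8); iPr at 240° is gauche with CH2Cl at 300° (1.2). Total 2.5 kcal/mol.
CN at 240° is eclipsed. H at 0° is eclipsed with CH2Cl at 0° (2.0); OCH3 at 120° is eclipsed with H at 120° (1.4); iPr at 240° is eclipsed with CN at 240° (3.1). Total 6.5 kcal/mol.
CN at 300° is staggered. OCH3 at 120° is gauche with CH2Cl at 60° (1.0); iPr at 240° is gauche with CN at 300° (0.8). Total 1.8 kcal/mol.
Max at 120° (6.6 kcal/mol), min at 300° (1.8 kcal/mol); barrier = 4.8 kcal/mol.

4.8 kcal/mol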